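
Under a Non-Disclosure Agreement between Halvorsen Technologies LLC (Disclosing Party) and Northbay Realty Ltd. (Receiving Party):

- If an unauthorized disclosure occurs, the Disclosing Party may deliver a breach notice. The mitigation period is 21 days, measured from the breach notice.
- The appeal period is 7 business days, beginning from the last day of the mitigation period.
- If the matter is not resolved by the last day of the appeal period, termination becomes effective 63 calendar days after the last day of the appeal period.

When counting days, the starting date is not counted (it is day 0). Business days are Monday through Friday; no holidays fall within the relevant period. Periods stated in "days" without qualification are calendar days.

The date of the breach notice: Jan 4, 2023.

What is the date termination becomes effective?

Adding 21 calendar days to Jan 4, 2023 gives Jan 25, 2023, which is the last day of the mitigation period.
The last day of the appeal period: 7 business days after Wednesday, Jan 25, 2023, skipping weekends — Jan 26, Jan 27, Jan 30, Jan 31, Feb 1, Feb 2, Feb 3 — lands on Friday, Feb 3, 2023.
Adding 63 calendar days to Feb 3, 2023 gives Apr 7, 2023, which is the date termination becomes effective.

Apr 7, 2023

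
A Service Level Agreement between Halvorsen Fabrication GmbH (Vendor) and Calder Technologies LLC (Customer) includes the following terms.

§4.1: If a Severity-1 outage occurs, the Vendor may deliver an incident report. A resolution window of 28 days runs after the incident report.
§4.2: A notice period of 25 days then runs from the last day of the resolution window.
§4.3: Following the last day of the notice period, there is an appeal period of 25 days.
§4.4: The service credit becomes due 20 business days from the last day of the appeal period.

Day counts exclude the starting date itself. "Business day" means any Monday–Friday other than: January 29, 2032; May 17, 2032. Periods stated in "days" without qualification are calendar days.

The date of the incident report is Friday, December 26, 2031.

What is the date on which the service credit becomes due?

April 9, 2032

The last day of the resolution window: December 26, 2031 + 28 days = January 23, 2032.
The last day of the notice period: 25 calendar days after January 23, 2032 is February 17, 2032.
The last day of the appeal period: 25 calendar days after February 17, 2032 is March 13, 2032.
The date on which the service credit becomes due: counting 20 business days from Saturday, March 13, 2032 (Mar 15, Mar 16, Mar 17, Mar 18, …, Apr 7, Apr 8, Apr 9, skipping weekends) reaches Friday, April 9, 2032.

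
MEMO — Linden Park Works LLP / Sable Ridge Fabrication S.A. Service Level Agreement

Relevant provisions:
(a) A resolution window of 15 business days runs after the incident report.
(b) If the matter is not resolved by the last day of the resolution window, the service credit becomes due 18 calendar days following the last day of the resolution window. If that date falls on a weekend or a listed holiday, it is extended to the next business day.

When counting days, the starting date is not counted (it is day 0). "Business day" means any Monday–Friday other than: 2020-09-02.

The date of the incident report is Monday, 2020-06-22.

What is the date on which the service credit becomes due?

2020-07-31

The last day of the resolution window: 15 business days after Monday, 2020-06-22, skipping weekends — Jun 23, Jun 24, Jun 25, Jun 26, …, Jul 9, Jul 10, Jul 13 — lands on Monday, 2020-07-13.
The date on which the service credit becomes due: 18 calendar days after 2020-07-13 is 2020-07-31. 2020-07-31 is a Friday and is not a listed holiday, so no roll-forward applies.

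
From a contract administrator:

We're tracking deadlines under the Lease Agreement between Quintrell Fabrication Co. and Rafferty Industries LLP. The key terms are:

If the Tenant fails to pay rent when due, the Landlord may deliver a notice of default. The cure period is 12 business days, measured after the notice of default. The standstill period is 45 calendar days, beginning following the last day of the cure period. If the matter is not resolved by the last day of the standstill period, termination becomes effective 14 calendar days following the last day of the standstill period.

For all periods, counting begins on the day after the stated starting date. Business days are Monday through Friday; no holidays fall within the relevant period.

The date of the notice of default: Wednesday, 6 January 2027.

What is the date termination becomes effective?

22 March 2027

From Wednesday, 6 January 2027, 12 business days (Jan 7, Jan 8, Jan 11, Jan 12, …, Jan 20, Jan 21, Jan 22, skipping weekends) brings us to Friday, 22 January 2027, which is the last day of the cure period.
The last day of the standstill period: 22 January 2027 + 45 days = 8 March 2027.
Adding 14 calendar days to 8 March 2027 gives 22 March 2027, which is the date termination becomes effective.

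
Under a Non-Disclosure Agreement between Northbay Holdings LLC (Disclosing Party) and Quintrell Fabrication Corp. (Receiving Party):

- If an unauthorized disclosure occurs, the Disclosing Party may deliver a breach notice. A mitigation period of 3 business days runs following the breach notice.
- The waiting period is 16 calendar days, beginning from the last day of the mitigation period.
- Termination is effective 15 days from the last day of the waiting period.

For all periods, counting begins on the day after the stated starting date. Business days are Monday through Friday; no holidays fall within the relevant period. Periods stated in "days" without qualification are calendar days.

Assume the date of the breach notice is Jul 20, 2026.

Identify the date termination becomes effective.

From Monday, Jul 20, 2026, 3 business days (Jul 21, Jul 22, Jul 23, skipping weekends) brings us to Thursday, Jul 23, 2026, which is the last day of the mitigation period.
Adding 16 calendar days to Jul 23, 2026 gives Aug 8, 2026, which is the last day of the waiting period.
The date termination becomes effective: Aug 8, 2026 + 15 days = Aug 23, 2026.

Aug 23, 2026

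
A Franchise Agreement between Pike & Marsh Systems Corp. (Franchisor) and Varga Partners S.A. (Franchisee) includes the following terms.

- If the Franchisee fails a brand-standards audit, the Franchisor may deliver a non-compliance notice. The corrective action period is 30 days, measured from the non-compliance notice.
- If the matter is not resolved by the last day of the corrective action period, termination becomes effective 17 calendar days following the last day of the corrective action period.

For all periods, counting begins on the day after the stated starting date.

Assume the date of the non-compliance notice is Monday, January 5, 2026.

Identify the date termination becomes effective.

The last day of the corrective action period: 30 calendar days after January 5, 2026 is February 4, 2026.
The date termination becomes effective: 17 calendar days after February 4, 2026 is February 21, 2026.

February 21, 2026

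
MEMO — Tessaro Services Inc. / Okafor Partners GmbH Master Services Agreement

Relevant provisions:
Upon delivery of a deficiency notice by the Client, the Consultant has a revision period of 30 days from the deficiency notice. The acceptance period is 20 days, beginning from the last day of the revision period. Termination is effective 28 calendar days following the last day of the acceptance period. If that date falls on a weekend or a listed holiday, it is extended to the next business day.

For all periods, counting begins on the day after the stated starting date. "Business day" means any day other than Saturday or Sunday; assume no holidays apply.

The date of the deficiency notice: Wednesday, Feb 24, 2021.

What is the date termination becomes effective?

The last day of the revision period: 30 calendar days after Feb 24, 2021 is Mar 26, 2021.
Adding 20 calendar days to Mar 26, 2021 gives Apr 15, 2021, which is the last day of the acceptance period.
Adding 28 calendar days to Apr 15, 2021 gives May 13, 2021, which is the date termination becomes effective. May 13, 2021 is a Thursday, so no roll-forward applies.

May 13, 2021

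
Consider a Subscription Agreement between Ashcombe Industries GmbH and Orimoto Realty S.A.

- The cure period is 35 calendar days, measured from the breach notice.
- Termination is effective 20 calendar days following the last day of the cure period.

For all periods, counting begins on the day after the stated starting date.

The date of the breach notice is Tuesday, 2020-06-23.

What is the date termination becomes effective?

The last day of the cure period: 35 calendar days after 2020-06-23 is 2020-07-28.
The date termination becomes effective: 20 calendar days after 2020-07-28 is 2020-08-17.

2020-08-17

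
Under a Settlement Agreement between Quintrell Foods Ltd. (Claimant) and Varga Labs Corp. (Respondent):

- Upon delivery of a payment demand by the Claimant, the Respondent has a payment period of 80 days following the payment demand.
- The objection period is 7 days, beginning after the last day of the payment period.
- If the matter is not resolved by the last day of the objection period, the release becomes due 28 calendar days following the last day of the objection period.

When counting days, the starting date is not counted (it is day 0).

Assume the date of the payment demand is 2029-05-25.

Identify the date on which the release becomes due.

Adding 80 calendar days to 2029-05-25 gives 2029-08-13, which is the last day of the payment period.
The last day of the objection period: 2029-08-13 + 7 days = 2029-08-20.
The date on which the release becomes due: 28 calendar days after 2029-08-20 is 2029-09-17.

2029-09-17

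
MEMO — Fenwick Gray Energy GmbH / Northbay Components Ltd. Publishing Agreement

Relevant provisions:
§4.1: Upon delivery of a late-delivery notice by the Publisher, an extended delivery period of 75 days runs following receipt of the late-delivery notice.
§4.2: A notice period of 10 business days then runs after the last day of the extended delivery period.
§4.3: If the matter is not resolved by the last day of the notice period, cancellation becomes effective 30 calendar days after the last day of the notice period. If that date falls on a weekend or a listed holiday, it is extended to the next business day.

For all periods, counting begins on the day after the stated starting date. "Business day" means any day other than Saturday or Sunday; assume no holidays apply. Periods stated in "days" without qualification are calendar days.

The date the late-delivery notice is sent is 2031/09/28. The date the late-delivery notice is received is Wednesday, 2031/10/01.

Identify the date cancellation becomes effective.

Adding 75 calendar days to 2031/10/01 gives 2031/12/15, which is the last day of the extended delivery period.
The last day of the notice period: counting 10 business days from Monday, 2031/12/15 (Dec 16, Dec 17, Dec 18, Dec 19, Dec 22, Dec 23, Dec 24, Dec 25, Dec 26, Dec 29, skipping weekends) reaches Monday, 2031/12/29.
Adding 30 calendar days to 2031/12/29 gives 2032/01/28, which is the date cancellation becomes effective. 2032/01/28 is a Wednesday, so no roll-forward applies.

2032/01/28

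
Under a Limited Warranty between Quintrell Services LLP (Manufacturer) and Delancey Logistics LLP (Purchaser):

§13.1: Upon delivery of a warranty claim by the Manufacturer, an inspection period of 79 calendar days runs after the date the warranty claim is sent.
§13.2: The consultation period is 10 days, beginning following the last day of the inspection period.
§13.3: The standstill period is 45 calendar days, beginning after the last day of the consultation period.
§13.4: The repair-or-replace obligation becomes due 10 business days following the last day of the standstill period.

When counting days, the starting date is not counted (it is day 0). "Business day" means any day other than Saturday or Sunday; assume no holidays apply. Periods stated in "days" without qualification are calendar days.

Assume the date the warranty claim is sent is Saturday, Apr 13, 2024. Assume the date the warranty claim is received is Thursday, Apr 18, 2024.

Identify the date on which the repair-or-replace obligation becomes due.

Adding 79 calendar days to Apr 13, 2024 gives Jul 1, 2024, which is the last day of the inspection period.
The last day of the consultation period: 10 calendar days after Jul 1, 2024 is Jul 11, 2024.
The last day of the standstill period: Jul 11, 2024 + 45 days = Aug 25, 2024.
The date on which the repair-or-replace obligation becomes due: counting 10 business days from Sunday, Aug 25, 2024 (Aug 26, Aug 27, Aug 28, Aug 29, Aug 30, Sep 2, Sep 3, Sep 4, Sep 5, Sep 6, skipping weekends) reaches Friday, Sep 6, 2024.

Sep 6, 2024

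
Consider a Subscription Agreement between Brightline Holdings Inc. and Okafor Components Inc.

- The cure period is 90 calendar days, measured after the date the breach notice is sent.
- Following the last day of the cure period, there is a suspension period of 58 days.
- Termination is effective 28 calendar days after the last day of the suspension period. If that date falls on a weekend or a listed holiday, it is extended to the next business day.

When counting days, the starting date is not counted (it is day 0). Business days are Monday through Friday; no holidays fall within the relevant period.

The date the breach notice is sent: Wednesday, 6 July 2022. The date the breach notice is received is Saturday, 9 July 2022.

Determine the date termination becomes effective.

The last day of the cure period: 90 calendar days after 6 July 2022 is 4 October 2022.
The last day of the suspension period: 4 October 2022 + 58 days = 1 December 2022.
The date termination becomes effective: 28 calendar days after 1 December 2022 is 29 December 2022. 29 December 2022 is a Thursday, so no roll-forward applies.

29 December 2022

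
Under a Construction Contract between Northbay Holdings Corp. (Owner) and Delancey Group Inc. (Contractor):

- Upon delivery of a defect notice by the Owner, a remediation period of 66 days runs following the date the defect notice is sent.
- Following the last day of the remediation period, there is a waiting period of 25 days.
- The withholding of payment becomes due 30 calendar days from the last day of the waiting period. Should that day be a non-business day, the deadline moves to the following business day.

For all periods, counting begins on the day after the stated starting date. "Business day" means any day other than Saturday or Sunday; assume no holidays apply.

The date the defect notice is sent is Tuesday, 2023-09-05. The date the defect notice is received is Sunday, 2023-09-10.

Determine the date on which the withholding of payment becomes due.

2024-01-04

Adding 66 calendar days to 2023-09-05 gives 2023-11-10, which is the last day of the remediation period.
The last day of the waiting period: 25 calendar days after 2023-11-10 is 2023-12-05.
The date on which the withholding of payment becomes due: 2023-12-05 + 30 days = 2024-01-04. 2024-01-04 is a Thursday, so no roll-forward applies.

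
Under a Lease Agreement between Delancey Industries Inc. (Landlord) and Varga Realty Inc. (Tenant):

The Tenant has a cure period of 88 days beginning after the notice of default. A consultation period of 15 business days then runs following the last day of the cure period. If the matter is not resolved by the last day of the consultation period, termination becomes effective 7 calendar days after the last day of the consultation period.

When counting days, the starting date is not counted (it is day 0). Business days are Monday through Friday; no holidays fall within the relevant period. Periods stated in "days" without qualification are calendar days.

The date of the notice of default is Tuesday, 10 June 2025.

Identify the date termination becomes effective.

3 October 2025

The last day of the cure period: 88 calendar days after 10 June 2025 is 6 September 2025.
From Saturday, 6 September 2025, 15 business days (Sep 8, Sep 9, Sep 10, Sep 11, …, Sep 24, Sep 25, Sep 26, skipping weekends) brings us to Friday, 26 September 2025, which is the last day of the consultation period.
The date termination becomes effective: 7 calendar days after 26 September 2025 is 3 October 2025.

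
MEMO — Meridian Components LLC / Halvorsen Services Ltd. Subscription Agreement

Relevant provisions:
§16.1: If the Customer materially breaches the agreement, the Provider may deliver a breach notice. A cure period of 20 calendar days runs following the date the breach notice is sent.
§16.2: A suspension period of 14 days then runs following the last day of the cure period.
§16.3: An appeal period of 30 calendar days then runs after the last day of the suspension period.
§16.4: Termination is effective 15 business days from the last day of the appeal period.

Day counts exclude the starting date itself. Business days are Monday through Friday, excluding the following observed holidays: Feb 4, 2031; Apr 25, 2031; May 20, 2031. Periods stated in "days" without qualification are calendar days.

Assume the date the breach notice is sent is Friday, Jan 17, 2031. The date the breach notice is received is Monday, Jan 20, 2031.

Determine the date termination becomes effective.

The last day of the cure period: 20 calendar days after Jan 17, 2031 is Feb 6, 2031.
The last day of the suspension period: 14 calendar days after Feb 6, 2031 is Feb 20, 2031.
The last day of the appeal period: 30 calendar days after Feb 20, 2031 is Mar 22, 2031.
The date termination becomes effective: counting 15 business days from Saturday, Mar 22, 2031 (Mar 24, Mar 25, Mar 26, Mar 27, …, Apr 9, Apr 10, Apr 11, skipping weekends) reaches Friday, Apr 11, 2031.

Apr 11, 2031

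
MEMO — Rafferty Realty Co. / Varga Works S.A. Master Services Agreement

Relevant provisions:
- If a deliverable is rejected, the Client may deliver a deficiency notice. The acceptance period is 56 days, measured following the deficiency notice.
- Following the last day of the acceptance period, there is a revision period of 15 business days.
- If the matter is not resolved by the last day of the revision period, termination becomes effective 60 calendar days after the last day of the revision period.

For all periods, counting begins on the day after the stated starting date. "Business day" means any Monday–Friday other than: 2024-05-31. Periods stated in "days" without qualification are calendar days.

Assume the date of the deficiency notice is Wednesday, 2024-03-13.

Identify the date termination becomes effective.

The last day of the acceptance period: 56 calendar days after 2024-03-13 is 2024-05-08.
The last day of the revision period: 15 business days after Wednesday, 2024-05-08, skipping weekends — May 9, May 10, May 13, May 14, …, May 27, May 28, May 29 — lands on Wednesday, 2024-05-29.
Adding 60 calendar days to 2024-05-29 gives 2024-07-28, which is the date termination becomes effective.

2024-07-28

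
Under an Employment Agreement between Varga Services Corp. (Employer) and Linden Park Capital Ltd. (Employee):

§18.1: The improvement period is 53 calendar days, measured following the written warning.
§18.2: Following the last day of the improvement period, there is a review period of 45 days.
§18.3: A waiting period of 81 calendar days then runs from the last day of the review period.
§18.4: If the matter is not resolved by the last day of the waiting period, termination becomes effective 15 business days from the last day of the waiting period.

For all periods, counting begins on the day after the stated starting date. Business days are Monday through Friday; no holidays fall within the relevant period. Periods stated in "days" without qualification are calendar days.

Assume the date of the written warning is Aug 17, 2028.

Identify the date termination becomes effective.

Mar 5, 2029

Adding 53 calendar days to Aug 17, 2028 gives Oct 9, 2028, which is the last day of the improvement period.
The last day of the review period: Oct 9, 2028 + 45 days = Nov 23, 2028.
The last day of the waiting period: Nov 23, 2028 + 81 days = Feb 12, 2029.
The date termination becomes effective: counting 15 business days from Monday, Feb 12, 2029 (Feb 13, Feb 14, Feb 15, Feb 16, …, Mar 1, Mar 2, Mar 5, skipping weekends) reaches Monday, Mar 5, 2029.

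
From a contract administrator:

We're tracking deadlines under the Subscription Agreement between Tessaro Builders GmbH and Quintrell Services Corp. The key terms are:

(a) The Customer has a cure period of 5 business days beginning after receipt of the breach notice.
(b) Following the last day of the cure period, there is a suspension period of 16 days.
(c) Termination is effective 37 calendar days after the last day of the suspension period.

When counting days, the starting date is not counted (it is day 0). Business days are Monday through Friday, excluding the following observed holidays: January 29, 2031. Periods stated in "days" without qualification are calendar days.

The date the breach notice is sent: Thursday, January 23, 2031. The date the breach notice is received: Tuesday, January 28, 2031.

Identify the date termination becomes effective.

March 30, 2031

The last day of the cure period: 5 business days after Tuesday, January 28, 2031, skipping weekends and the listed holiday on Jan 29 — Jan 30, Jan 31, Feb 3, Feb 4, Feb 5 — lands on Wednesday, February 5, 2031.
The last day of the suspension period: 16 calendar days after February 5, 2031 is February 21, 2031.
The date termination becomes effective: 37 calendar days after February 21, 2031 is March 30, 2031.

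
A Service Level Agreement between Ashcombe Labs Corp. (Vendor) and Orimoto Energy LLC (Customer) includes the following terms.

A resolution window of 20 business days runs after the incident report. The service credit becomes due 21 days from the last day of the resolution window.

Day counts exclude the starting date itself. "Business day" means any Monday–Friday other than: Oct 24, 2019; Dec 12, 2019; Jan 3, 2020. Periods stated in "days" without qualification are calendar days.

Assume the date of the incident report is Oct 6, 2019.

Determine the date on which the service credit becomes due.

Nov 25, 2019

The last day of the resolution window: 20 business days after Sunday, Oct 6, 2019, skipping weekends and the listed holiday on Oct 24 — Oct 7, Oct 8, Oct 9, Oct 10, …, Oct 31, Nov 1, Nov 4 — lands on Monday, Nov 4, 2019.
Adding 21 calendar days to Nov 4, 2019 gives Nov 25, 2019, which is the date on which the service credit becomes due.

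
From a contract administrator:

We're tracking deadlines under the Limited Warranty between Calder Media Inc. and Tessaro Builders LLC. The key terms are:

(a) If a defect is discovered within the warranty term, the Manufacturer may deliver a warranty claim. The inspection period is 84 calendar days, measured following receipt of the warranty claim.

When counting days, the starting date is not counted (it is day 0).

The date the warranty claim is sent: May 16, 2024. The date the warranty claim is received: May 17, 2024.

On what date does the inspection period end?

Adding 84 calendar days to May 17, 2024 gives Aug 9, 2024, which is the last day of the inspection period.

Aug 9, 2024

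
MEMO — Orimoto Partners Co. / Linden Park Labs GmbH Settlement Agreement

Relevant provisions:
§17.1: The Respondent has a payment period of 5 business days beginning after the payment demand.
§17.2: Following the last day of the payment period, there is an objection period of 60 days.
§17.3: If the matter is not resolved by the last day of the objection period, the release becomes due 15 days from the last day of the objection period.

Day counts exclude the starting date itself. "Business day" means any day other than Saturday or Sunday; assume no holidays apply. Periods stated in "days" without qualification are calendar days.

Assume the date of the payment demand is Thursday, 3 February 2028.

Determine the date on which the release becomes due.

The last day of the payment period: counting 5 business days from Thursday, 3 February 2028 (Feb 4, Feb 7, Feb 8, Feb 9, Feb 10, skipping weekends) reaches Thursday, 10 February 2028.
Adding 60 calendar days to 10 February 2028 gives 10 April 2028, which is the last day of the objection period.
The date on which the release becomes due: 10 April 2028 + 15 days = 25 April 2028.

25 April 2028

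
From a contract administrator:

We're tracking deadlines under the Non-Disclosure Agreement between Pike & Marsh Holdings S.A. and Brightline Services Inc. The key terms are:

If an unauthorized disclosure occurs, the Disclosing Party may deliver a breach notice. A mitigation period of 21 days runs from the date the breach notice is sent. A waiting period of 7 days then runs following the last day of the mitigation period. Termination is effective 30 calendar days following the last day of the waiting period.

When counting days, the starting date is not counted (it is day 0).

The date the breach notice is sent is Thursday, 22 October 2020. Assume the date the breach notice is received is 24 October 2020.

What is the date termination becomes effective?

19 December 2020

The last day of the mitigation period: 22 October 2020 + 21 days = 12 November 2020.
The last day of the waiting period: 12 November 2020 + 7 days = 19 November 2020.
The date termination becomes effective: 19 November 2020 + 30 days = 19 December 2020.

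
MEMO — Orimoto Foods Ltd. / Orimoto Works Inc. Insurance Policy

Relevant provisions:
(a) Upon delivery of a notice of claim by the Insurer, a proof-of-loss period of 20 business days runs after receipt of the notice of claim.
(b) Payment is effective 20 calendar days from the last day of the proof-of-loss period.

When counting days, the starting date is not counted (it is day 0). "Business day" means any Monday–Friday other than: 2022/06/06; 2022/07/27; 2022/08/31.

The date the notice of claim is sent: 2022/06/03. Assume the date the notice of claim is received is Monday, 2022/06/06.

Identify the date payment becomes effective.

The last day of the proof-of-loss period: counting 20 business days from Monday, 2022/06/06 (Jun 7, Jun 8, Jun 9, Jun 10, …, Jun 30, Jul 1, Jul 4, skipping weekends) reaches Monday, 2022/07/04.
The date payment becomes effective: 20 calendar days after 2022/07/04 is 2022/07/24.

2022/07/24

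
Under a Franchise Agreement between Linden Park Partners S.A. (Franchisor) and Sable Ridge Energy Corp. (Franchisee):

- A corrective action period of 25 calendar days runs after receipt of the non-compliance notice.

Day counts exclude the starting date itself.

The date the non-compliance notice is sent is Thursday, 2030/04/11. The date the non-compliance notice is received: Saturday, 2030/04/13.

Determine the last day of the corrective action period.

2030/05/08

The last day of the corrective action period: 25 calendar days after 2030/04/13 is 2030/05/08.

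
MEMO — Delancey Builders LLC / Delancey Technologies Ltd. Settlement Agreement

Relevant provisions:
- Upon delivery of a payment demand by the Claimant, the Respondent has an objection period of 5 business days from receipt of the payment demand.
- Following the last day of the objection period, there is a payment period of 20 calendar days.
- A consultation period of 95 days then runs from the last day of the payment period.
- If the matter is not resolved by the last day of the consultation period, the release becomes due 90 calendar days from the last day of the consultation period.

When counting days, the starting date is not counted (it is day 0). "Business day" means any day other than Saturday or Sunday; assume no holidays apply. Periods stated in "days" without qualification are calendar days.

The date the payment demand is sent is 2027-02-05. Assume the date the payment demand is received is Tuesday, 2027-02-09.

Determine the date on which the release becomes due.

2027-09-09

The last day of the objection period: counting 5 business days from Tuesday, 2027-02-09 (Feb 10, Feb 11, Feb 12, Feb 15, Feb 16, skipping weekends) reaches Tuesday, 2027-02-16.
The last day of the payment period: 20 calendar days after 2027-02-16 is 2027-03-08.
The last day of the consultation period: 95 calendar days after 2027-03-08 is 2027-06-11.
The date on which the release becomes due: 90 calendar days after 2027-06-11 is 2027-09-09.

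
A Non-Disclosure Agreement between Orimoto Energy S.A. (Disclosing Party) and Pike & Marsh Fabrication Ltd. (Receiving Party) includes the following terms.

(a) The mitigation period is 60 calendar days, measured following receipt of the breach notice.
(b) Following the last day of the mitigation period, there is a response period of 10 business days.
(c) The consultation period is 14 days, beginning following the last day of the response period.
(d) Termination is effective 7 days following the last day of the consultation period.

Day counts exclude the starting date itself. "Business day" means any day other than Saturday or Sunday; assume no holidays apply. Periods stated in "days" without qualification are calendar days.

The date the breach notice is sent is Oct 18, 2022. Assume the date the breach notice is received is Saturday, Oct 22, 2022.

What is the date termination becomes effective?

Jan 25, 2023

The last day of the mitigation period: 60 calendar days after Oct 22, 2022 is Dec 21, 2022.
The last day of the response period: 10 business days after Wednesday, Dec 21, 2022, skipping weekends — Dec 22, Dec 23, Dec 26, Dec 27, Dec 28, Dec 29, Dec 30, Jan 2, Jan 3, Jan 4 — lands on Wednesday, Jan 4, 2023.
Adding 14 calendar days to Jan 4, 2023 gives Jan 18, 2023, which is the last day of the consultation period.
The date termination becomes effective: 7 calendar days after Jan 18, 2023 is Jan 25, 2023.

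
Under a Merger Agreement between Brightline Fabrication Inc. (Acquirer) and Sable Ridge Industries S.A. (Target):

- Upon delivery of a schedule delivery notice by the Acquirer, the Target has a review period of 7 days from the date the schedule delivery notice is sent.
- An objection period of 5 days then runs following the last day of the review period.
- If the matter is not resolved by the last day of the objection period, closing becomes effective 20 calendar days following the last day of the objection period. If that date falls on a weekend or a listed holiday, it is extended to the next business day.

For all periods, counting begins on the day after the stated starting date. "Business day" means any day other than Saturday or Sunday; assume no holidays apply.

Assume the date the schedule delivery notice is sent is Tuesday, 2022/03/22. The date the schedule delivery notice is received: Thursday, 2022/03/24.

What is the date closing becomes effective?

Adding 7 calendar days to 2022/03/22 gives 2022/03/29, which is the last day of the review period.
The last day of the objection period: 2022/03/29 + 5 days = 2022/04/03.
Adding 20 calendar days to 2022/04/03 gives 2022/04/23, which is the date closing becomes effective. That falls on a Saturday, so it rolls to the next business day, Monday, 2022/04/25.

2022/04/25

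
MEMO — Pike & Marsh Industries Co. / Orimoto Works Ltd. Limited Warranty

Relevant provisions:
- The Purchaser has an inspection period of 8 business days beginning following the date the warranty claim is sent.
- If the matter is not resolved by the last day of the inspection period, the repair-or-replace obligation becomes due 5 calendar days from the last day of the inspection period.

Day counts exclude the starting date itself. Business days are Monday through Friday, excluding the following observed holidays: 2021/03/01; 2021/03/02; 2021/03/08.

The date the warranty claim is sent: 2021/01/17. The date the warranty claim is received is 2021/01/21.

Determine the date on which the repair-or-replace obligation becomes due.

2021/02/01

From Sunday, 2021/01/17, 8 business days (Jan 18, Jan 19, Jan 20, Jan 21, Jan 22, Jan 25, Jan 26, Jan 27, skipping weekends) brings us to Wednesday, 2021/01/27, which is the last day of the inspection period.
Adding 5 calendar days to 2021/01/27 gives 2021/02/01, which is the date on which the repair-or-replace obligation becomes due.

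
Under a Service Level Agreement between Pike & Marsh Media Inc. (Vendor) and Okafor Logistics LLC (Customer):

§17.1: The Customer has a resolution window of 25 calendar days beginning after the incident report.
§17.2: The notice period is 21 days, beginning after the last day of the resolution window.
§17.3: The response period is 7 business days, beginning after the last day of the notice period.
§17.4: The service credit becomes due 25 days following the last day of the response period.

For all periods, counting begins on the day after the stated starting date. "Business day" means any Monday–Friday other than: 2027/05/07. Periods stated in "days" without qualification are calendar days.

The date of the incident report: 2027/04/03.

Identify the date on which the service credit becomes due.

The last day of the resolution window: 25 calendar days after 2027/04/03 is 2027/04/28.
Adding 21 calendar days to 2027/04/28 gives 2027/05/19, which is the last day of the notice period.
The last day of the response period: 7 business days after Wednesday, 2027/05/19, skipping weekends — May 20, May 21, May 24, May 25, May 26, May 27, May 28 — lands on Friday, 2027/05/28.
The date on which the service credit becomes due: 25 calendar days after 2027/05/28 is 2027/06/22.

2027/06/22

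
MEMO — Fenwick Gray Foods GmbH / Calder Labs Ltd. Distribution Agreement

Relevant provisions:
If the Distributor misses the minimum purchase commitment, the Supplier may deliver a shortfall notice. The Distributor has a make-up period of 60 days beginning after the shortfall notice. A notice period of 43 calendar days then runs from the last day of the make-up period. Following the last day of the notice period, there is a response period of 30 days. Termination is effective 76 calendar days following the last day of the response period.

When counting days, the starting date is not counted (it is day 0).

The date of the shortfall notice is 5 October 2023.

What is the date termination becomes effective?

1 May 2024

The last day of the make-up period: 60 calendar days after 5 October 2023 is 4 December 2023.
The last day of the notice period: 4 December 2023 + 43 days = 16 January 2024.
The last day of the response period: 30 calendar days after 16 January 2024 is 15 February 2024.
The date termination becomes effective: 15 February 2024 + 76 days = 1 May 2024.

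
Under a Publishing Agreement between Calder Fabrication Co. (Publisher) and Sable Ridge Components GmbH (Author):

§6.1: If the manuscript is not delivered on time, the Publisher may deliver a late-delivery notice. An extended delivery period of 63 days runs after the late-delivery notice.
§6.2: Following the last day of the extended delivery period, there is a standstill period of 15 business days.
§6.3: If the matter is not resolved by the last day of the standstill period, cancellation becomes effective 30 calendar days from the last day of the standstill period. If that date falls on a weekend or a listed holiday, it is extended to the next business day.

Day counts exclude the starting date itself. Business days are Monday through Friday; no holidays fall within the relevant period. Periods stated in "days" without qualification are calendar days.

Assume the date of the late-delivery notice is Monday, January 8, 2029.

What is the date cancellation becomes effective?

May 2, 2029

The last day of the extended delivery period: January 8, 2029 + 63 days = March 12, 2029.
From Monday, March 12, 2029, 15 business days (Mar 13, Mar 14, Mar 15, Mar 16, …, Mar 29, Mar 30, Apr 2, skipping weekends) brings us to Monday, April 2, 2029, which is the last day of the standstill period.
The date cancellation becomes effective: April 2, 2029 + 30 days = May 2, 2029. May 2, 2029 is a Wednesday, so no roll-forward applies.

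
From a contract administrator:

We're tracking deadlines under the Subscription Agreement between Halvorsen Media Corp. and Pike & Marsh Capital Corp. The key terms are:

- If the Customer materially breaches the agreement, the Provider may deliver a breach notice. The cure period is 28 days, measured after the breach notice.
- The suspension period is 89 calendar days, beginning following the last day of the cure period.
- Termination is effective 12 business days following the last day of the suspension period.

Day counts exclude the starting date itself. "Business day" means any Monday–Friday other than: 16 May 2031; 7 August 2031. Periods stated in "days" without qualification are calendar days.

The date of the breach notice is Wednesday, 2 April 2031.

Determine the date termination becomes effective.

Adding 28 calendar days to 2 April 2031 gives 30 April 2031, which is the last day of the cure period.
The last day of the suspension period: 30 April 2031 + 89 days = 28 July 2031.
The date termination becomes effective: 12 business days after Monday, 28 July 2031, skipping weekends and the listed holiday on Aug 7 — Jul 29, Jul 30, Jul 31, Aug 1, …, Aug 12, Aug 13, Aug 14 — lands on Thursday, 14 August 2031.

14 August 2031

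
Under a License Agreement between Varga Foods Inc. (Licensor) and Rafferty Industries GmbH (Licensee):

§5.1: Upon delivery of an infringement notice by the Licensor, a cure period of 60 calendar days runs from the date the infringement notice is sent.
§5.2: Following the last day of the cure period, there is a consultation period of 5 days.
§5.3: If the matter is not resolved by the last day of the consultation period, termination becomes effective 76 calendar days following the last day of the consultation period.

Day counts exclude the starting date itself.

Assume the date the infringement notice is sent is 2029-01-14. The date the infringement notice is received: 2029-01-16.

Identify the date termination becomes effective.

The last day of the cure period: 60 calendar days after 2029-01-14 is 2029-03-15.
Adding 5 calendar days to 2029-03-15 gives 2029-03-20, which is the last day of the consultation period.
The date termination becomes effective: 76 calendar days after 2029-03-20 is 2029-06-04.

2029-06-04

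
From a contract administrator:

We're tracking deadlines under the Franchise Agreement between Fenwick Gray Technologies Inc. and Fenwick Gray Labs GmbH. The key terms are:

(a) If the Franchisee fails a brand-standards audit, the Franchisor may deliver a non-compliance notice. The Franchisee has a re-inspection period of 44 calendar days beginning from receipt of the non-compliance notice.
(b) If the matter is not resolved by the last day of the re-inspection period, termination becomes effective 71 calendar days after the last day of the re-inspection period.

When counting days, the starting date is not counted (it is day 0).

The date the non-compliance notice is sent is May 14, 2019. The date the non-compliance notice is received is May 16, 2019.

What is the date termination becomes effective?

Adding 44 calendar days to May 16, 2019 gives June 29, 2019, which is the last day of the re-inspection period.
Adding 71 calendar days to June 29, 2019 gives September 8, 2019, which is the date termination becomes effective.

September 8, 2019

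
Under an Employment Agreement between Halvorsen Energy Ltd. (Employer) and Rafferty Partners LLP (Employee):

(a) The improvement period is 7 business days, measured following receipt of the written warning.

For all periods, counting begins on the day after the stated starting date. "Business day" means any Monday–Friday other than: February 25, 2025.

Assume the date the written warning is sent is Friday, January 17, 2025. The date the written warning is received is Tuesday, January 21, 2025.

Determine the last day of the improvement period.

From Tuesday, January 21, 2025, 7 business days (Jan 22, Jan 23, Jan 24, Jan 27, Jan 28, Jan 29, Jan 30, skipping weekends) brings us to Thursday, January 30, 2025, which is the last day of the improvement period.

January 30, 2025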